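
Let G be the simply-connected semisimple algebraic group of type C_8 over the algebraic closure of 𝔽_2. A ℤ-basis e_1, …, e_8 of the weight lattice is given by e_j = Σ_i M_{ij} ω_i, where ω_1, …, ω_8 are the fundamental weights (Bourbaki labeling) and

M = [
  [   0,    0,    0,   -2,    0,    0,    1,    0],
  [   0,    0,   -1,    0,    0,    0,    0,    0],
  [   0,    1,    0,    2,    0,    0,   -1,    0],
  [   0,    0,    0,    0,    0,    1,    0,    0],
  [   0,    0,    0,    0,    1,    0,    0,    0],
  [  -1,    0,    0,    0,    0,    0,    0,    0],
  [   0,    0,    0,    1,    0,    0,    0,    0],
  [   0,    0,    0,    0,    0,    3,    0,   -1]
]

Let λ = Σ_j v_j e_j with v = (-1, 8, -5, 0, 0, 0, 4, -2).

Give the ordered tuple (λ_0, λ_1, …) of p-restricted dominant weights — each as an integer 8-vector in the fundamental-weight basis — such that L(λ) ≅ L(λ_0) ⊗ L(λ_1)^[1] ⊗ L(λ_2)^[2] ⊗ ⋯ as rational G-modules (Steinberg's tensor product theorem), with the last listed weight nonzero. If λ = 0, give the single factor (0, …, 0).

((0, 1, 0, 0, 0, 1, 0, 0), (0, 0, 0, 0, 0, 0, 0, 1), (1, 1, 1, 0, 0, 0, 0, 0))

In the fundamental-weight basis, λ has coordinates c = M·v (v = (-1, 8, -5, 0, 0, 0, 4, -2)):
  c_1 = (0)·(-1) + (0)·(8) + (0)·(-5) + (-2)·(0) + (0)·(0) + (0)·(0) + (1)·(4) + (0)·(-2) = 4
  c_2 = (0)·(-1) + (0)·(8) + (-1)·(-5) + (0)·(0) + (0)·(0) + (0)·(0) + (0)·(4) + (0)·(-2) = 5
  c_3 = (0)·(-1) + (1)·(8) + (0)·(-5) + (2)·(0) + (0)·(0) + (0)·(0) + (-1)·(4) + (0)·(-2) = 4
  c_4 = (0)·(-1) + (0)·(8) + (0)·(-5) + (0)·(0) + (0)·(0) + (1)·(0) + (0)·(4) + (0)·(-2) = 0
  c_5 = (0)·(-1) + (0)·(8) + (0)·(-5) + (0)·(0) + (1)·(0) + (0)·(0) + (0)·(4) + (0)·(-2) = 0
  c_6 = (-1)·(-1) + (0)·(8) + (0)·(-5) + (0)·(0) + (0)·(0) + (0)·(0) + (0)·(4) + (0)·(-2) = 1
  c_7 = (0)·(-1) + (0)·(8) + (0)·(-5) + (1)·(0) + (0)·(0) + (0)·(0) + (0)·(4) + (0)·(-2) = 0
  c_8 = (0)·(-1) + (0)·(8) + (0)·(-5) + (0)·(0) + (0)·(0) + (3)·(0) + (0)·(4) + (-1)·(-2) = 2
Base-2 expansion of each c_i:
  c_1 = 4 = 0·2^0 + 0·2^1 + 1·2^2
  c_2 = 5 = 1·2^0 + 0·2^1 + 1·2^2
  c_3 = 4 = 0·2^0 + 0·2^1 + 1·2^2
  c_4 = 0
  c_5 = 0
  c_6 = 1 = 1·2^0
  c_7 = 0
  c_8 = 2 = 0·2^0 + 1·2^1
p-restricted factor λ_0 = (0, 1, 0, 0, 0, 1, 0, 0)
p-restricted factor λ_1 = (0, 0, 0, 0, 0, 0, 0, 1)
p-restricted factor λ_2 = (1, 1, 1, 0, 0, 0, 0, 0)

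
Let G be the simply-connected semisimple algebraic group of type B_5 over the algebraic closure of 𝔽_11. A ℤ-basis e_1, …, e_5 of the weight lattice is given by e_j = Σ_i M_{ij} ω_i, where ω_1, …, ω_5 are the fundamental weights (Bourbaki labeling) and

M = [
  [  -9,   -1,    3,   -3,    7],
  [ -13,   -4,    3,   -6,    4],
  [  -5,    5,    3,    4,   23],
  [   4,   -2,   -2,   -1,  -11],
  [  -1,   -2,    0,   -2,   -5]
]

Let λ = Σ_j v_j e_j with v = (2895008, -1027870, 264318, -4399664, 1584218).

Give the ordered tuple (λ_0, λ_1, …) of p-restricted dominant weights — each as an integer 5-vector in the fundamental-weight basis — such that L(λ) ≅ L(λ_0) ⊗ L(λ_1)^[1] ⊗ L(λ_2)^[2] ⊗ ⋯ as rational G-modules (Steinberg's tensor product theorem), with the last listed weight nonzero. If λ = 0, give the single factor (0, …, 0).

((7, 6, 4, 3, 8), (5, 6, 9, 5, 0), (8, 1, 7, 4, 3), (7, 3, 1, 5, 7), (3, 0, 1, 5, 2))

Change of basis e → ω: c = M·v where v = (2895008, -1027870, 264318, -4399664, 1584218):
  c_1 = -9*2895008 + -1*-1027870 + 3*264318 + -3*-4399664 + 7*1584218 = 54270
  c_2 = -13*2895008 + -4*-1027870 + 3*264318 + -6*-4399664 + 4*1584218 = 4186
  c_3 = -5*2895008 + 5*-1027870 + 3*264318 + 4*-4399664 + 23*1584218 = 16922
  c_4 = 4*2895008 + -2*-1027870 + -2*264318 + -1*-4399664 + -11*1584218 = 80402
  c_5 = -1*2895008 + -2*-1027870 + 0*264318 + -2*-4399664 + -5*1584218 = 38970
Base-11 expansion of each c_i:
  c_1 = 54270 = 7·11^0 + 5·11^1 + 8·11^2 + 7·11^3 + 3·11^4
  c_2 = 4186 = 6·11^0 + 6·11^1 + 1·11^2 + 3·11^3
  c_3 = 16922 = 4·11^0 + 9·11^1 + 7·11^2 + 1·11^3 + 1·11^4
  c_4 = 80402 = 3·11^0 + 5·11^1 + 4·11^2 + 5·11^3 + 5·11^4
  c_5 = 38970 = 8·11^0 + 0·11^1 + 3·11^2 + 7·11^3 + 2·11^4
λ_0 = (7, 6, 4, 3, 8)
λ_1 = (5, 6, 9, 5, 0)
λ_2 = (8, 1, 7, 4, 3)
λ_3 = (7, 3, 1, 5, 7)
λ_4 = (3, 0, 1, 5, 2)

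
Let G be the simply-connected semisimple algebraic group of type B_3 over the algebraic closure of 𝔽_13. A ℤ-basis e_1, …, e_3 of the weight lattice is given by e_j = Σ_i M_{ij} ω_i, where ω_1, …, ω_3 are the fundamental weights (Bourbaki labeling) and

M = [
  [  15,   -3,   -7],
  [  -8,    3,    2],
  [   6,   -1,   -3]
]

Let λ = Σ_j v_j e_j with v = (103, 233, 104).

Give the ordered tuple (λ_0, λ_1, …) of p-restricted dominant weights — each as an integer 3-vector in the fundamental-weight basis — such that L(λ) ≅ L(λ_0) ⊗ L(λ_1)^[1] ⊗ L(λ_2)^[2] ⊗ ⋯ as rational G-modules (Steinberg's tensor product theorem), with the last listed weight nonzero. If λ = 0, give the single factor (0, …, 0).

((1, 5, 8), (9, 6, 5))

In the fundamental-weight basis, λ has coordinates c = M·v (v = (103, 233, 104)):
  c_1 = (15)·(103) + (-3)·(233) + (-7)·(104) = 118
  c_2 = (-8)·(103) + (3)·(233) + (2)·(104) = 83
  c_3 = (6)·(103) + (-1)·(233) + (-3)·(104) = 73
Base-13 expansion of each c_i:
  c_1 = 118 = 1·13^0 + 9·13^1
  c_2 = 83 = 5·13^0 + 6·13^1
  c_3 = 73 = 8·13^0 + 5·13^1
p-restricted factor λ_0 = (1, 5, 8)
p-restricted factor λ_1 = (9, 6, 5)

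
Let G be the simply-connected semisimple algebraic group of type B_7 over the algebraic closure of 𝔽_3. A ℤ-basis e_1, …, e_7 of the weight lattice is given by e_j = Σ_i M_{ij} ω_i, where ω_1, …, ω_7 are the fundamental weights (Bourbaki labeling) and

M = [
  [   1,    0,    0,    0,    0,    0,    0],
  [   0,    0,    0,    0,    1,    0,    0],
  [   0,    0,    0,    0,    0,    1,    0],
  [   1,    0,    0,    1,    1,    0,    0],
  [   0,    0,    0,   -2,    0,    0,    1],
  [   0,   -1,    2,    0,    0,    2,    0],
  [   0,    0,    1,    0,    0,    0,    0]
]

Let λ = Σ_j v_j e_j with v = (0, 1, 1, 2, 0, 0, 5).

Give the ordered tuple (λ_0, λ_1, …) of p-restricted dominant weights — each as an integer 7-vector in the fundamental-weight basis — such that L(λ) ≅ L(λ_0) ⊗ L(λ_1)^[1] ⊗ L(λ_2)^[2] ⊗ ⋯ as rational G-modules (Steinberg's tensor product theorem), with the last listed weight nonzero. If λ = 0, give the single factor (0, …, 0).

In the fundamental-weight basis, λ has coordinates c = M·v (v = (0, 1, 1, 2, 0, 0, 5)):
  c_1 = 1*0 + 0*1 + 0*1 + 0*2 + 0*0 + 0*0 + 0*5 = 0
  c_2 = 0*0 + 0*1 + 0*1 + 0*2 + 1*0 + 0*0 + 0*5 = 0
  c_3 = 0*0 + 0*1 + 0*1 + 0*2 + 0*0 + 1*0 + 0*5 = 0
  c_4 = 1*0 + 0*1 + 0*1 + 1*2 + 1*0 + 0*0 + 0*5 = 2
  c_5 = 0*0 + 0*1 + 0*1 + -2*2 + 0*0 + 0*0 + 1*5 = 1
  c_6 = 0*0 + -1*1 + 2*1 + 0*2 + 0*0 + 2*0 + 0*5 = 1
  c_7 = 0*0 + 0*1 + 1*1 + 0*2 + 0*0 + 0*0 + 0*5 = 1
p = 3; digits c_i = Σ_j d_{ij}·3^j, 0 ≤ d_{ij} < 3:
  c_1 = 0
  c_2 = 0
  c_3 = 0
  c_4 = 2 = 2·3^0
  c_5 = 1 = 1·3^0
  c_6 = 1 = 1·3^0
  c_7 = 1 = 1·3^0
λ_0 = (0, 0, 0, 2, 1, 1, 1)

((0, 0, 0, 2, 1, 1, 1),)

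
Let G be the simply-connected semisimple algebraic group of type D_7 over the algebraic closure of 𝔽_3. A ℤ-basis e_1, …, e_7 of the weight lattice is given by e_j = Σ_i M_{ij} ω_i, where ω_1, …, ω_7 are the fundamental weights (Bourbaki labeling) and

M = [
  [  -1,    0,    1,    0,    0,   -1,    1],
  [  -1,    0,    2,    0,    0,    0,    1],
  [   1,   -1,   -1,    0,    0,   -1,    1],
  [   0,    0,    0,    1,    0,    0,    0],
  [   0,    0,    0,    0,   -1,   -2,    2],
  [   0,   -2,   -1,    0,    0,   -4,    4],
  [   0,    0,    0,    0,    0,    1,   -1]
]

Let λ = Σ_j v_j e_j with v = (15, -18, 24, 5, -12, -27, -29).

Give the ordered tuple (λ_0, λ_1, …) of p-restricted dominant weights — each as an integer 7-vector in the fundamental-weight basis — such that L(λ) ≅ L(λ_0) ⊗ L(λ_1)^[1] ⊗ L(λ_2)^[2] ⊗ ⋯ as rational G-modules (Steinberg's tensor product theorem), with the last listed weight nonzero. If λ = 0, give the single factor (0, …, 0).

((1, 1, 1, 2, 2, 1, 2), (2, 1, 2, 1, 2, 1, 0))

Change of basis e → ω: c = M·v where v = (15, -18, 24, 5, -12, -27, -29):
  c_1 = (-1)·(15) + (0)·(-18) + (1)·(24) + (0)·(5) + (0)·(-12) + (-1)·(-27) + (1)·(-29) = 7
  c_2 = (-1)·(15) + (0)·(-18) + (2)·(24) + (0)·(5) + (0)·(-12) + (0)·(-27) + (1)·(-29) = 4
  c_3 = (1)·(15) + (-1)·(-18) + (-1)·(24) + (0)·(5) + (0)·(-12) + (-1)·(-27) + (1)·(-29) = 7
  c_4 = (0)·(15) + (0)·(-18) + (0)·(24) + (1)·(5) + (0)·(-12) + (0)·(-27) + (0)·(-29) = 5
  c_5 = (0)·(15) + (0)·(-18) + (0)·(24) + (0)·(5) + (-1)·(-12) + (-2)·(-27) + (2)·(-29) = 8
  c_6 = (0)·(15) + (-2)·(-18) + (-1)·(24) + (0)·(5) + (0)·(-12) + (-4)·(-27) + (4)·(-29) = 4
  c_7 = (0)·(15) + (0)·(-18) + (0)·(24) + (0)·(5) + (0)·(-12) + (1)·(-27) + (-1)·(-29) = 2
p = 3; digits c_i = Σ_j d_{ij}·3^j, 0 ≤ d_{ij} < 3:
  c_1 = 7 = 1·3^0 + 2·3^1
  c_2 = 4 = 1·3^0 + 1·3^1
  c_3 = 7 = 1·3^0 + 2·3^1
  c_4 = 5 = 2·3^0 + 1·3^1
  c_5 = 8 = 2·3^0 + 2·3^1
  c_6 = 4 = 1·3^0 + 1·3^1
  c_7 = 2 = 2·3^0
p-restricted factor λ_0 = (1, 1, 1, 2, 2, 1, 2)
p-restricted factor λ_1 = (2, 1, 2, 1, 2, 1, 0)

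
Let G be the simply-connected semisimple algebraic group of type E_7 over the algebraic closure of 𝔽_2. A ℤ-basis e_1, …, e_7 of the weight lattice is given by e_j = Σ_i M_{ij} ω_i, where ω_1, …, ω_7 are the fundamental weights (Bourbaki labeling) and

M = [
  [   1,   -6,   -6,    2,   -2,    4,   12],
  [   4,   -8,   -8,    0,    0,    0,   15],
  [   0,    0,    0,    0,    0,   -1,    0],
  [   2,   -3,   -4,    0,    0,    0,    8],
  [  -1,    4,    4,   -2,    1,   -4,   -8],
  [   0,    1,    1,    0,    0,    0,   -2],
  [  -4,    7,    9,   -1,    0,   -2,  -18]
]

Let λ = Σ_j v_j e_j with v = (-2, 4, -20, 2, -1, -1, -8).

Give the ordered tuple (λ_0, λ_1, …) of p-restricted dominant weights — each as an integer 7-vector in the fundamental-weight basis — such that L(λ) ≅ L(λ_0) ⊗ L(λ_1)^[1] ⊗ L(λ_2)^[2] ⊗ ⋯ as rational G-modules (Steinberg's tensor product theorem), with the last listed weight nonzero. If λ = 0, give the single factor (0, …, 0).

ω-coordinates c = M·v, v = (-2, 4, -20, 2, -1, -1, -8):
  c_1 = (1)·(-2) + (-6)·(4) + (-6)·(-20) + 2·2 + (-2)·(-1) + (4)·(-1) + (12)·(-8) = 0
  c_2 = (4)·(-2) + (-8)·(4) + (-8)·(-20) + 0·2 + (0)·(-1) + (0)·(-1) + (15)·(-8) = 0
  c_3 = (0)·(-2) + 0·4 + (0)·(-20) + 0·2 + (0)·(-1) + (-1)·(-1) + (0)·(-8) = 1
  c_4 = (2)·(-2) + (-3)·(4) + (-4)·(-20) + 0·2 + (0)·(-1) + (0)·(-1) + (8)·(-8) = 0
  c_5 = (-1)·(-2) + 4·4 + (4)·(-20) + (-2)·(2) + (1)·(-1) + (-4)·(-1) + (-8)·(-8) = 1
  c_6 = (0)·(-2) + 1·4 + (1)·(-20) + 0·2 + (0)·(-1) + (0)·(-1) + (-2)·(-8) = 0
  c_7 = (-4)·(-2) + 7·4 + (9)·(-20) + (-1)·(2) + (0)·(-1) + (-2)·(-1) + (-18)·(-8) = 0
Base-2 expansion of each c_i:
  c_1 = 0
  c_2 = 0
  c_3 = 1 = 1·2^0
  c_4 = 0
  c_5 = 1 = 1·2^0
  c_6 = 0
  c_7 = 0
λ_0 = (0, 0, 1, 0, 1, 0, 0)

((0, 0, 1, 0, 1, 0, 0),)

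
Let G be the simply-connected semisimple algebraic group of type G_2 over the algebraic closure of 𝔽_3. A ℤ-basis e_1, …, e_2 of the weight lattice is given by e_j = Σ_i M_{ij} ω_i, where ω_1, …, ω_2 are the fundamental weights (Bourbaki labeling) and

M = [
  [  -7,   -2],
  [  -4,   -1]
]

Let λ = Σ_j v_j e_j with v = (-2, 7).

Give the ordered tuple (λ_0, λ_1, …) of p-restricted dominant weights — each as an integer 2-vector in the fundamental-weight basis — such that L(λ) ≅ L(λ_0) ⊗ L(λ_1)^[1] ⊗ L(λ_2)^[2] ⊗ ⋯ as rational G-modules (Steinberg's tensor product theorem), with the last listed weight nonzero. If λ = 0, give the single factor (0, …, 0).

((0, 1),)

Converting to the ω-basis (c_i = row i of M dotted with v = (-2, 7)):
  c_1 = (-7)·(-2) + (-2)·(7) = 0
  c_2 = (-4)·(-2) + (-1)·(7) = 1
Base-3 expansion of each c_i:
  c_1 = 0
  c_2 = 1 = 1·3^0
λ_0 = (0, 1)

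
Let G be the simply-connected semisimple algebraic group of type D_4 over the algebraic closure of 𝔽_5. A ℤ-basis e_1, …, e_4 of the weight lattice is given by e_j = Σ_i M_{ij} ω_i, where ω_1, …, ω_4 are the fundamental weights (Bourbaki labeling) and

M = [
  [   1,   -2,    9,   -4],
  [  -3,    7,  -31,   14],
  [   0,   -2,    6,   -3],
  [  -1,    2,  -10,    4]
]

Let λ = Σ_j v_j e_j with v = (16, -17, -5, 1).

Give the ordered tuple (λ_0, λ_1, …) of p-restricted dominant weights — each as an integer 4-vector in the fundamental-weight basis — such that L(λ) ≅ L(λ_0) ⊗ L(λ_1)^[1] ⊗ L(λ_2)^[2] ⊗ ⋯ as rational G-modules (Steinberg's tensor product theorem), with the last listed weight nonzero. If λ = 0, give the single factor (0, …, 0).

ω-coordinates c = M·v, v = (16, -17, -5, 1):
  c_1 = 1*16 + -2*-17 + 9*-5 + -4*1 = 1
  c_2 = -3*16 + 7*-17 + -31*-5 + 14*1 = 2
  c_3 = 0*16 + -2*-17 + 6*-5 + -3*1 = 1
  c_4 = -1*16 + 2*-17 + -10*-5 + 4*1 = 4
p = 5; digits c_i = Σ_j d_{ij}·5^j, 0 ≤ d_{ij} < 5:
  c_1 = 1 = 1·5^0
  c_2 = 2 = 2·5^0
  c_3 = 1 = 1·5^0
  c_4 = 4 = 4·5^0
p-restricted factor λ_0 = (1, 2, 1, 4)

((1, 2, 1, 4),)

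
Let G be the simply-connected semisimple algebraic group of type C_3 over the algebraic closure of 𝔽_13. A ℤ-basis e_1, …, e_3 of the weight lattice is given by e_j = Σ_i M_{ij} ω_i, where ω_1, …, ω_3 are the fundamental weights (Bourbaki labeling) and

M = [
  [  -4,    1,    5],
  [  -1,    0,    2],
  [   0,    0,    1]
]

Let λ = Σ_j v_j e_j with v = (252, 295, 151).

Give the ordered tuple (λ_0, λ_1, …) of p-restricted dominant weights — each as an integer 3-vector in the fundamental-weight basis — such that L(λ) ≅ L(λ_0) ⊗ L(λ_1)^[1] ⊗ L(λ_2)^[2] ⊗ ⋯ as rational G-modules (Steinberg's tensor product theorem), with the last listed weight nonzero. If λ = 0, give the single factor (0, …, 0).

ω-coordinates c = M·v, v = (252, 295, 151):
  c_1 = (-4)·(252) + (1)·(295) + (5)·(151) = 42
  c_2 = (-1)·(252) + (0)·(295) + (2)·(151) = 50
  c_3 = (0)·(252) + (0)·(295) + (1)·(151) = 151
Expand coordinatewise in base 13:
  c_1 = 42 = 3·13^0 + 3·13^1
  c_2 = 50 = 11·13^0 + 3·13^1
  c_3 = 151 = 8·13^0 + 11·13^1
Factor λ_0 = (3, 11, 8)
Factor λ_1 = (3, 3, 11)

((3, 11, 8), (3, 3, 11))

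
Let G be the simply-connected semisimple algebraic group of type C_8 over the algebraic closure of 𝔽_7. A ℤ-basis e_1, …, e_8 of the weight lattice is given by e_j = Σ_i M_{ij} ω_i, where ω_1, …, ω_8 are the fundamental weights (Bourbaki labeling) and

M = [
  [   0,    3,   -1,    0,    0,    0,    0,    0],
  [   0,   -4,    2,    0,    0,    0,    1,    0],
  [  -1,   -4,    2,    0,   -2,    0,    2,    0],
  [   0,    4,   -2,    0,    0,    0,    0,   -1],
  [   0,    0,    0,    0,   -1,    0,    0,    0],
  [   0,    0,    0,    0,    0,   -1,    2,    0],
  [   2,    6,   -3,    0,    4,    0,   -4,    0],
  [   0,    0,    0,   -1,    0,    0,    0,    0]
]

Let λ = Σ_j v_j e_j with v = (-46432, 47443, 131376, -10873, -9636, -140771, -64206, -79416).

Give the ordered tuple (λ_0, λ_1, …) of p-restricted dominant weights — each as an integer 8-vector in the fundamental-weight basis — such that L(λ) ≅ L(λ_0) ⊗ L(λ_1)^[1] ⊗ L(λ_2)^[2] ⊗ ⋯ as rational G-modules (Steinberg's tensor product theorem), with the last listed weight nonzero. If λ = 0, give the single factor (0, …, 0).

Compute c_i = Σ_j M_{ij} v_j with v = (-46432, 47443, 131376, -10873, -9636, -140771, -64206, -79416):
  c_1 = (0)·(-46432) + 3·47443 + (-1)·(131376) + (0)·(-10873) + (0)·(-9636) + (0)·(-140771) + (0)·(-64206) + (0)·(-79416) = 10953
  c_2 = (0)·(-46432) + (-4)·(47443) + 2·131376 + (0)·(-10873) + (0)·(-9636) + (0)·(-140771) + (1)·(-64206) + (0)·(-79416) = 8774
  c_3 = (-1)·(-46432) + (-4)·(47443) + 2·131376 + (0)·(-10873) + (-2)·(-9636) + (0)·(-140771) + (2)·(-64206) + (0)·(-79416) = 10272
  c_4 = (0)·(-46432) + 4·47443 + (-2)·(131376) + (0)·(-10873) + (0)·(-9636) + (0)·(-140771) + (0)·(-64206) + (-1)·(-79416) = 6436
  c_5 = (0)·(-46432) + 0·47443 + 0·131376 + (0)·(-10873) + (-1)·(-9636) + (0)·(-140771) + (0)·(-64206) + (0)·(-79416) = 9636
  c_6 = (0)·(-46432) + 0·47443 + 0·131376 + (0)·(-10873) + (0)·(-9636) + (-1)·(-140771) + (2)·(-64206) + (0)·(-79416) = 12359
  c_7 = (2)·(-46432) + 6·47443 + (-3)·(131376) + (0)·(-10873) + (4)·(-9636) + (0)·(-140771) + (-4)·(-64206) + (0)·(-79416) = 15946
  c_8 = (0)·(-46432) + 0·47443 + 0·131376 + (-1)·(-10873) + (0)·(-9636) + (0)·(-140771) + (0)·(-64206) + (0)·(-79416) = 10873
Expand coordinatewise in base 7:
  c_1 = 10953 = 5·7^0 + 3·7^1 + 6·7^2 + 3·7^3 + 4·7^4
  c_2 = 8774 = 3·7^0 + 0·7^1 + 4·7^2 + 4·7^3 + 3·7^4
  c_3 = 10272 = 3·7^0 + 4·7^1 + 6·7^2 + 1·7^3 + 4·7^4
  c_4 = 6436 = 3·7^0 + 2·7^1 + 5·7^2 + 4·7^3 + 2·7^4
  c_5 = 9636 = 4·7^0 + 4·7^1 + 0·7^2 + 0·7^3 + 4·7^4
  c_6 = 12359 = 4·7^0 + 1·7^1 + 0·7^2 + 1·7^3 + 5·7^4
  c_7 = 15946 = 0·7^0 + 3·7^1 + 3·7^2 + 4·7^3 + 6·7^4
  c_8 = 10873 = 2·7^0 + 6·7^1 + 4·7^2 + 3·7^3 + 4·7^4
λ_0 = (5, 3, 3, 3, 4, 4, 0, 2)
λ_1 = (3, 0, 4, 2, 4, 1, 3, 6)
λ_2 = (6, 4, 6, 5, 0, 0, 3, 4)
λ_3 = (3, 4, 1, 4, 0, 1, 4, 3)
λ_4 = (4, 3, 4, 2, 4, 5, 6, 4)

((5, 3, 3, 3, 4, 4, 0, 2), (3, 0, 4, 2, 4, 1, 3, 6), (6, 4, 6, 5, 0, 0, 3, 4), (3, 4, 1, 4, 0, 1, 4, 3), (4, 3, 4, 2, 4, 5, 6, 4))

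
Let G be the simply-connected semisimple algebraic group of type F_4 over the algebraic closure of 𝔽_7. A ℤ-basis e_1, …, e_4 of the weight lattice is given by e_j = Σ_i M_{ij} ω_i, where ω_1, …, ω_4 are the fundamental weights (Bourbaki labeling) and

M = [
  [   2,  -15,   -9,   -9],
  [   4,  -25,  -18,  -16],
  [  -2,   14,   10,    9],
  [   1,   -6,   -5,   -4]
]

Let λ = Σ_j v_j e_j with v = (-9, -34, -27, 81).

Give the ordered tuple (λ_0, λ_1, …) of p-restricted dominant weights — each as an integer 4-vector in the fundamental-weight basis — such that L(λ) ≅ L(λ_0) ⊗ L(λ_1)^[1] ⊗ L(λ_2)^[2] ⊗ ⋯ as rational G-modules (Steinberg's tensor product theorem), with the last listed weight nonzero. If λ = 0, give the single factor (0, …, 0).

In the fundamental-weight basis, λ has coordinates c = M·v (v = (-9, -34, -27, 81)):
  c_1 = 2*-9 + -15*-34 + -9*-27 + -9*81 = 6
  c_2 = 4*-9 + -25*-34 + -18*-27 + -16*81 = 4
  c_3 = -2*-9 + 14*-34 + 10*-27 + 9*81 = 1
  c_4 = 1*-9 + -6*-34 + -5*-27 + -4*81 = 6
Writing each c_i in base p = 7:
  c_1 = 6 = 6·7^0
  c_2 = 4 = 4·7^0
  c_3 = 1 = 1·7^0
  c_4 = 6 = 6·7^0
p-restricted factor λ_0 = (6, 4, 1, 6)

((6, 4, 1, 6),)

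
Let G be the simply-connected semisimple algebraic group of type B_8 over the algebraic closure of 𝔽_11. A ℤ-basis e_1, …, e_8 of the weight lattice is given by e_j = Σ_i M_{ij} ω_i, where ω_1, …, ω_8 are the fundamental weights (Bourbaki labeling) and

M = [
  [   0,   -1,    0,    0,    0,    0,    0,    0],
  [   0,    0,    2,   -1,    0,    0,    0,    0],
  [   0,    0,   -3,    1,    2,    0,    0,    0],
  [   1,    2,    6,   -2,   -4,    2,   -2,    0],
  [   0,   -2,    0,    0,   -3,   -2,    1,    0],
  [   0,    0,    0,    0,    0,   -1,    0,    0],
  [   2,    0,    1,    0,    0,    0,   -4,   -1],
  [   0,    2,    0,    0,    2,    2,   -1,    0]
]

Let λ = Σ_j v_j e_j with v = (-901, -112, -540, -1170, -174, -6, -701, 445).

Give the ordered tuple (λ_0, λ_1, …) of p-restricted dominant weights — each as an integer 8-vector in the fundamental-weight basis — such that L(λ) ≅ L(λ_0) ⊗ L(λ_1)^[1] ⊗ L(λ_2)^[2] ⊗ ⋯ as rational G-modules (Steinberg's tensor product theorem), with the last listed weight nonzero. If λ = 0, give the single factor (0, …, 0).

((2, 2, 3, 6, 2, 6, 6, 7), (10, 8, 9, 5, 5, 0, 1, 10))

In the fundamental-weight basis, λ has coordinates c = M·v (v = (-901, -112, -540, -1170, -174, -6, -701, 445)):
  c_1 = (0)·(-901) + (-1)·(-112) + (0)·(-540) + (0)·(-1170) + (0)·(-174) + (0)·(-6) + (0)·(-701) + (0)·(445) = 112
  c_2 = (0)·(-901) + (0)·(-112) + (2)·(-540) + (-1)·(-1170) + (0)·(-174) + (0)·(-6) + (0)·(-701) + (0)·(445) = 90
  c_3 = (0)·(-901) + (0)·(-112) + (-3)·(-540) + (1)·(-1170) + (2)·(-174) + (0)·(-6) + (0)·(-701) + (0)·(445) = 102
  c_4 = (1)·(-901) + (2)·(-112) + (6)·(-540) + (-2)·(-1170) + (-4)·(-174) + (2)·(-6) + (-2)·(-701) + (0)·(445) = 61
  c_5 = (0)·(-901) + (-2)·(-112) + (0)·(-540) + (0)·(-1170) + (-3)·(-174) + (-2)·(-6) + (1)·(-701) + (0)·(445) = 57
  c_6 = (0)·(-901) + (0)·(-112) + (0)·(-540) + (0)·(-1170) + (0)·(-174) + (-1)·(-6) + (0)·(-701) + (0)·(445) = 6
  c_7 = (2)·(-901) + (0)·(-112) + (1)·(-540) + (0)·(-1170) + (0)·(-174) + (0)·(-6) + (-4)·(-701) + (-1)·(445) = 17
  c_8 = (0)·(-901) + (2)·(-112) + (0)·(-540) + (0)·(-1170) + (2)·(-174) + (2)·(-6) + (-1)·(-701) + (0)·(445) = 117
Writing each c_i in base p = 11:
  c_1 = 112 = 2·11^0 + 10·11^1
  c_2 = 90 = 2·11^0 + 8·11^1
  c_3 = 102 = 3·11^0 + 9·11^1
  c_4 = 61 = 6·11^0 + 5·11^1
  c_5 = 57 = 2·11^0 + 5·11^1
  c_6 = 6 = 6·11^0
  c_7 = 17 = 6·11^0 + 1·11^1
  c_8 = 117 = 7·11^0 + 10·11^1
Factor λ_0 = (2, 2, 3, 6, 2, 6, 6, 7)
Factor λ_1 = (10, 8, 9, 5, 5, 0, 1, 10)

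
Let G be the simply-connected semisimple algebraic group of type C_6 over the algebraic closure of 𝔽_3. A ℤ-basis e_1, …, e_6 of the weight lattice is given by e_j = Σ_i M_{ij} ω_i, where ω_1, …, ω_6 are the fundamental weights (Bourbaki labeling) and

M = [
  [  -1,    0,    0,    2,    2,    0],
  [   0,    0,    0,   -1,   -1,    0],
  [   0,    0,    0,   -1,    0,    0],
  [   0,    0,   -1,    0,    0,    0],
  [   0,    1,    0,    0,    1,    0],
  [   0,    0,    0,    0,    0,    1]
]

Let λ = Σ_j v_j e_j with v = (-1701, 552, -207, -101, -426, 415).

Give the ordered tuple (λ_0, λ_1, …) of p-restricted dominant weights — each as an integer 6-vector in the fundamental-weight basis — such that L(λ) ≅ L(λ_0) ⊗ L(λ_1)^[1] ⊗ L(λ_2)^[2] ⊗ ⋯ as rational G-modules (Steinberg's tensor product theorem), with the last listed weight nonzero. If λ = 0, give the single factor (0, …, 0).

((2, 2, 2, 0, 0, 1), (2, 1, 0, 0, 0, 0), (2, 1, 2, 2, 2, 1), (2, 1, 0, 1, 1, 0), (1, 0, 1, 2, 1, 2), (2, 2, 0, 0, 0, 1))

In the fundamental-weight basis, λ has coordinates c = M·v (v = (-1701, 552, -207, -101, -426, 415)):
  c_1 = (-1)·(-1701) + 0·552 + (0)·(-207) + (2)·(-101) + (2)·(-426) + 0·415 = 647
  c_2 = (0)·(-1701) + 0·552 + (0)·(-207) + (-1)·(-101) + (-1)·(-426) + 0·415 = 527
  c_3 = (0)·(-1701) + 0·552 + (0)·(-207) + (-1)·(-101) + (0)·(-426) + 0·415 = 101
  c_4 = (0)·(-1701) + 0·552 + (-1)·(-207) + (0)·(-101) + (0)·(-426) + 0·415 = 207
  c_5 = (0)·(-1701) + 1·552 + (0)·(-207) + (0)·(-101) + (1)·(-426) + 0·415 = 126
  c_6 = (0)·(-1701) + 0·552 + (0)·(-207) + (0)·(-101) + (0)·(-426) + 1·415 = 415
p = 3; digits c_i = Σ_j d_{ij}·3^j, 0 ≤ d_{ij} < 3:
  c_1 = 647 = 2·3^0 + 2·3^1 + 2·3^2 + 2·3^3 + 1·3^4 + 2·3^5
  c_2 = 527 = 2·3^0 + 1·3^1 + 1·3^2 + 1·3^3 + 0·3^4 + 2·3^5
  c_3 = 101 = 2·3^0 + 0·3^1 + 2·3^2 + 0·3^3 + 1·3^4
  c_4 = 207 = 0·3^0 + 0·3^1 + 2·3^2 + 1·3^3 + 2·3^4
  c_5 = 126 = 0·3^0 + 0·3^1 + 2·3^2 + 1·3^3 + 1·3^4
  c_6 = 415 = 1·3^0 + 0·3^1 + 1·3^2 + 0·3^3 + 2·3^4 + 1·3^5
p-restricted factor λ_0 = (2, 2, 2, 0, 0, 1)
p-restricted factor λ_1 = (2, 1, 0, 0, 0, 0)
p-restricted factor λ_2 = (2, 1, 2, 2, 2, 1)
p-restricted factor λ_3 = (2, 1, 0, 1, 1, 0)
p-restricted factor λ_4 = (1, 0, 1, 2, 1, 2)
p-restricted factor λ_5 = (2, 2, 0, 0, 0, 1)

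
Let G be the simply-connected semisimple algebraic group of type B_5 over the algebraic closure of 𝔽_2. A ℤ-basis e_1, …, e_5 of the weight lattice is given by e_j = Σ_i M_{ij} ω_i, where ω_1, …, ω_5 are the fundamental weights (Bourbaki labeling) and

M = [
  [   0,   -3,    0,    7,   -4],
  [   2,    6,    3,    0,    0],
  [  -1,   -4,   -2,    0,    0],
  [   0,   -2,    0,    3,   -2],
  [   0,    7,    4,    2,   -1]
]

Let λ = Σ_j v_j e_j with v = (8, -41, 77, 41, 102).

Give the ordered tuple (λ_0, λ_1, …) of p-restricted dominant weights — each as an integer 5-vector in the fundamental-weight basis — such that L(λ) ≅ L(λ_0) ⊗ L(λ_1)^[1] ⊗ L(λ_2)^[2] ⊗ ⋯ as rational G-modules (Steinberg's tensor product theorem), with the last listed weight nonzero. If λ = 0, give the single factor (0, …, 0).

((0, 1, 0, 1, 1), (1, 0, 1, 0, 0))

Compute c_i = Σ_j M_{ij} v_j with v = (8, -41, 77, 41, 102):
  c_1 = (0)·(8) + (-3)·(-41) + (0)·(77) + (7)·(41) + (-4)·(102) = 2
  c_2 = (2)·(8) + (6)·(-41) + (3)·(77) + (0)·(41) + (0)·(102) = 1
  c_3 = (-1)·(8) + (-4)·(-41) + (-2)·(77) + (0)·(41) + (0)·(102) = 2
  c_4 = (0)·(8) + (-2)·(-41) + (0)·(77) + (3)·(41) + (-2)·(102) = 1
  c_5 = (0)·(8) + (7)·(-41) + (4)·(77) + (2)·(41) + (-1)·(102) = 1
p = 2; digits c_i = Σ_j d_{ij}·2^j, 0 ≤ d_{ij} < 2:
  c_1 = 2 = 0·2^0 + 1·2^1
  c_2 = 1 = 1·2^0
  c_3 = 2 = 0·2^0 + 1·2^1
  c_4 = 1 = 1·2^0
  c_5 = 1 = 1·2^0
λ_0 = (0, 1, 0, 1, 1)
λ_1 = (1, 0, 1, 0, 0)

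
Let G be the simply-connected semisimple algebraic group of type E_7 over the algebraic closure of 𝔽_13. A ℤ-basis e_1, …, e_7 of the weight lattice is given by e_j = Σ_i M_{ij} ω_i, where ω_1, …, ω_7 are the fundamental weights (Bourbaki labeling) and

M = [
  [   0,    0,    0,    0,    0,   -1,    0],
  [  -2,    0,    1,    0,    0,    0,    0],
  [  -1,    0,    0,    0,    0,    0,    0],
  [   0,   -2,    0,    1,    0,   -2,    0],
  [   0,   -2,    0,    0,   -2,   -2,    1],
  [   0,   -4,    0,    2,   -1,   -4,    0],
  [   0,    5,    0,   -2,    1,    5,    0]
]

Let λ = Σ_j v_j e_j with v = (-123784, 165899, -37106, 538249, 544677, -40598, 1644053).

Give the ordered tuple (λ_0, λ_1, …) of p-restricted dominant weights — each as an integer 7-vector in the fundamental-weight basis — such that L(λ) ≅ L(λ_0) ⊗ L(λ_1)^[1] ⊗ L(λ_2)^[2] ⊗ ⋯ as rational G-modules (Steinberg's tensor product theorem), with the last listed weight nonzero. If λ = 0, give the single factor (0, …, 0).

((12, 5, 11, 9, 1, 2, 5), (2, 4, 5, 0, 5, 2, 3), (6, 10, 4, 12, 5, 12, 1), (5, 4, 4, 0, 8, 0, 4), (1, 7, 4, 10, 10, 1, 3))

Converting to the ω-basis (c_i = row i of M dotted with v = (-123784, 165899, -37106, 538249, 544677, -40598, 1644053)):
  c_1 = (0)·(-123784) + 0·165899 + (0)·(-37106) + 0·538249 + 0·544677 + (-1)·(-40598) + 0·1644053 = 40598
  c_2 = (-2)·(-123784) + 0·165899 + (1)·(-37106) + 0·538249 + 0·544677 + (0)·(-40598) + 0·1644053 = 210462
  c_3 = (-1)·(-123784) + 0·165899 + (0)·(-37106) + 0·538249 + 0·544677 + (0)·(-40598) + 0·1644053 = 123784
  c_4 = (0)·(-123784) + (-2)·(165899) + (0)·(-37106) + 1·538249 + 0·544677 + (-2)·(-40598) + 0·1644053 = 287647
  c_5 = (0)·(-123784) + (-2)·(165899) + (0)·(-37106) + 0·538249 + (-2)·(544677) + (-2)·(-40598) + 1·1644053 = 304097
  c_6 = (0)·(-123784) + (-4)·(165899) + (0)·(-37106) + 2·538249 + (-1)·(544677) + (-4)·(-40598) + 0·1644053 = 30617
  c_7 = (0)·(-123784) + 5·165899 + (0)·(-37106) + (-2)·(538249) + 1·544677 + (5)·(-40598) + 0·1644053 = 94684
Base-13 expansion of each c_i:
  c_1 = 40598 = 12·13^0 + 2·13^1 + 6·13^2 + 5·13^3 + 1·13^4
  c_2 = 210462 = 5·13^0 + 4·13^1 + 10·13^2 + 4·13^3 + 7·13^4
  c_3 = 123784 = 11·13^0 + 5·13^1 + 4·13^2 + 4·13^3 + 4·13^4
  c_4 = 287647 = 9·13^0 + 0·13^1 + 12·13^2 + 0·13^3 + 10·13^4
  c_5 = 304097 = 1·13^0 + 5·13^1 + 5·13^2 + 8·13^3 + 10·13^4
  c_6 = 30617 = 2·13^0 + 2·13^1 + 12·13^2 + 0·13^3 + 1·13^4
  c_7 = 94684 = 5·13^0 + 3·13^1 + 1·13^2 + 4·13^3 + 3·13^4
p-restricted factor λ_0 = (12, 5, 11, 9, 1, 2, 5)
p-restricted factor λ_1 = (2, 4, 5, 0, 5, 2, 3)
p-restricted factor λ_2 = (6, 10, 4, 12, 5, 12, 1)
p-restricted factor λ_3 = (5, 4, 4, 0, 8, 0, 4)
p-restricted factor λ_4 = (1, 7, 4, 10, 10, 1, 3)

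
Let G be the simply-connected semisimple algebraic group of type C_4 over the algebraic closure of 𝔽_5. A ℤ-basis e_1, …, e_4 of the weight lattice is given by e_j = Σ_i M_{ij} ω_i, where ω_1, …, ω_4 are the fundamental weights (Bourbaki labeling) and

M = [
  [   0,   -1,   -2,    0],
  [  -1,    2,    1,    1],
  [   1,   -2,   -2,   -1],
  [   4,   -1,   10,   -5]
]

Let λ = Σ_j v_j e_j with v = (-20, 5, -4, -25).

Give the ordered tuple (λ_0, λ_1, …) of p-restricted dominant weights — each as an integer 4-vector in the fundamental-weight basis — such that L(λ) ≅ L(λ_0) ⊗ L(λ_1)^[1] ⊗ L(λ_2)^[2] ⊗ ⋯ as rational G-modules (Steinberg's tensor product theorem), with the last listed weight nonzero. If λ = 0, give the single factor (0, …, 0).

Converting to the ω-basis (c_i = row i of M dotted with v = (-20, 5, -4, -25)):
  c_1 = (0)·(-20) + (-1)·(5) + (-2)·(-4) + (0)·(-25) = 3
  c_2 = (-1)·(-20) + 2·5 + (1)·(-4) + (1)·(-25) = 1
  c_3 = (1)·(-20) + (-2)·(5) + (-2)·(-4) + (-1)·(-25) = 3
  c_4 = (4)·(-20) + (-1)·(5) + (10)·(-4) + (-5)·(-25) = 0
Base-5 expansion of each c_i:
  c_1 = 3 = 3·5^0
  c_2 = 1 = 1·5^0
  c_3 = 3 = 3·5^0
  c_4 = 0
p-restricted factor λ_0 = (3, 1, 3, 0)

((3, 1, 3, 0),)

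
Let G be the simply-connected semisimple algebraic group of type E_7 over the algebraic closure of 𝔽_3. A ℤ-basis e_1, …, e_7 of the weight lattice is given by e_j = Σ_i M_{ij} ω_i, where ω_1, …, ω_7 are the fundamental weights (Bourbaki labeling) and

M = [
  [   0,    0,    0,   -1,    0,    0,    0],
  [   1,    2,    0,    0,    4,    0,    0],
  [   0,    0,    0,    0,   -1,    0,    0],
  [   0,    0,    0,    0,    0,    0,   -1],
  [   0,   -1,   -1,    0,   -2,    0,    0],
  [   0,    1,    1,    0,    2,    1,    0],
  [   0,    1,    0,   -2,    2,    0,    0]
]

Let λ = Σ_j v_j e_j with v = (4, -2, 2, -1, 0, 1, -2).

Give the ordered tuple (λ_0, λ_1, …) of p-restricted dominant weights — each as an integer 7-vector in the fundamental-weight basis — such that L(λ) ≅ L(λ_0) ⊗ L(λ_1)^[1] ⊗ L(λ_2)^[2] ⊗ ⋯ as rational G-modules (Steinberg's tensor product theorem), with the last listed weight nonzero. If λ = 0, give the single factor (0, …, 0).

((1, 0, 0, 2, 0, 1, 0),)

Converting to the ω-basis (c_i = row i of M dotted with v = (4, -2, 2, -1, 0, 1, -2)):
  c_1 = 0·4 + (0)·(-2) + 0·2 + (-1)·(-1) + 0·0 + 0·1 + (0)·(-2) = 1
  c_2 = 1·4 + (2)·(-2) + 0·2 + (0)·(-1) + 4·0 + 0·1 + (0)·(-2) = 0
  c_3 = 0·4 + (0)·(-2) + 0·2 + (0)·(-1) + (-1)·(0) + 0·1 + (0)·(-2) = 0
  c_4 = 0·4 + (0)·(-2) + 0·2 + (0)·(-1) + 0·0 + 0·1 + (-1)·(-2) = 2
  c_5 = 0·4 + (-1)·(-2) + (-1)·(2) + (0)·(-1) + (-2)·(0) + 0·1 + (0)·(-2) = 0
  c_6 = 0·4 + (1)·(-2) + 1·2 + (0)·(-1) + 2·0 + 1·1 + (0)·(-2) = 1
  c_7 = 0·4 + (1)·(-2) + 0·2 + (-2)·(-1) + 2·0 + 0·1 + (0)·(-2) = 0
Base-3 expansion of each c_i:
  c_1 = 1 = 1·3^0
  c_2 = 0
  c_3 = 0
  c_4 = 2 = 2·3^0
  c_5 = 0
  c_6 = 1 = 1·3^0
  c_7 = 0
λ_0 = (1, 0, 0, 2, 0, 1, 0)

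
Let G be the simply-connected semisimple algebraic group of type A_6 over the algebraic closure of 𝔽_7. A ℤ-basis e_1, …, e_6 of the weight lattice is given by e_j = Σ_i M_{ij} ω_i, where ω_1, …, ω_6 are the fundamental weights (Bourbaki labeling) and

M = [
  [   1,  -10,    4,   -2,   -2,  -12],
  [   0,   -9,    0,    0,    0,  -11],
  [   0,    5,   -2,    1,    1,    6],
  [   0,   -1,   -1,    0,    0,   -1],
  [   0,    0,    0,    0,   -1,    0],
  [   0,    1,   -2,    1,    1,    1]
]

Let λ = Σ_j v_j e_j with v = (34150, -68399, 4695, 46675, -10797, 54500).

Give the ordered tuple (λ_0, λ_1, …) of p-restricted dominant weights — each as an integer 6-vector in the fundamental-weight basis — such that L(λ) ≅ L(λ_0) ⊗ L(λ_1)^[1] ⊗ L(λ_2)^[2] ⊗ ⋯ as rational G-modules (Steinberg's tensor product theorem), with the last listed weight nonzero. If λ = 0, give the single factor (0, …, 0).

((6, 5, 6, 6, 3, 3), (5, 2, 3, 5, 2, 6), (3, 6, 3, 5, 3, 4), (4, 4, 5, 5, 3, 1), (4, 6, 4, 3, 4, 5))

In the fundamental-weight basis, λ has coordinates c = M·v (v = (34150, -68399, 4695, 46675, -10797, 54500)):
  c_1 = (1)·(34150) + (-10)·(-68399) + (4)·(4695) + (-2)·(46675) + (-2)·(-10797) + (-12)·(54500) = 11164
  c_2 = (0)·(34150) + (-9)·(-68399) + (0)·(4695) + (0)·(46675) + (0)·(-10797) + (-11)·(54500) = 16091
  c_3 = (0)·(34150) + (5)·(-68399) + (-2)·(4695) + (1)·(46675) + (1)·(-10797) + (6)·(54500) = 11493
  c_4 = (0)·(34150) + (-1)·(-68399) + (-1)·(4695) + (0)·(46675) + (0)·(-10797) + (-1)·(54500) = 9204
  c_5 = (0)·(34150) + (0)·(-68399) + (0)·(4695) + (0)·(46675) + (-1)·(-10797) + (0)·(54500) = 10797
  c_6 = (0)·(34150) + (1)·(-68399) + (-2)·(4695) + (1)·(46675) + (1)·(-10797) + (1)·(54500) = 12589
p = 7; digits c_i = Σ_j d_{ij}·7^j, 0 ≤ d_{ij} < 7:
  c_1 = 11164 = 6·7^0 + 5·7^1 + 3·7^2 + 4·7^3 + 4·7^4
  c_2 = 16091 = 5·7^0 + 2·7^1 + 6·7^2 + 4·7^3 + 6·7^4
  c_3 = 11493 = 6·7^0 + 3·7^1 + 3·7^2 + 5·7^3 + 4·7^4
  c_4 = 9204 = 6·7^0 + 5·7^1 + 5·7^2 + 5·7^3 + 3·7^4
  c_5 = 10797 = 3·7^0 + 2·7^1 + 3·7^2 + 3·7^3 + 4·7^4
  c_6 = 12589 = 3·7^0 + 6·7^1 + 4·7^2 + 1·7^3 + 5·7^4
p-restricted factor λ_0 = (6, 5, 6, 6, 3, 3)
p-restricted factor λ_1 = (5, 2, 3, 5, 2, 6)
p-restricted factor λ_2 = (3, 6, 3, 5, 3, 4)
p-restricted factor λ_3 = (4, 4, 5, 5, 3, 1)
p-restricted factor λ_4 = (4, 6, 4, 3, 4, 5)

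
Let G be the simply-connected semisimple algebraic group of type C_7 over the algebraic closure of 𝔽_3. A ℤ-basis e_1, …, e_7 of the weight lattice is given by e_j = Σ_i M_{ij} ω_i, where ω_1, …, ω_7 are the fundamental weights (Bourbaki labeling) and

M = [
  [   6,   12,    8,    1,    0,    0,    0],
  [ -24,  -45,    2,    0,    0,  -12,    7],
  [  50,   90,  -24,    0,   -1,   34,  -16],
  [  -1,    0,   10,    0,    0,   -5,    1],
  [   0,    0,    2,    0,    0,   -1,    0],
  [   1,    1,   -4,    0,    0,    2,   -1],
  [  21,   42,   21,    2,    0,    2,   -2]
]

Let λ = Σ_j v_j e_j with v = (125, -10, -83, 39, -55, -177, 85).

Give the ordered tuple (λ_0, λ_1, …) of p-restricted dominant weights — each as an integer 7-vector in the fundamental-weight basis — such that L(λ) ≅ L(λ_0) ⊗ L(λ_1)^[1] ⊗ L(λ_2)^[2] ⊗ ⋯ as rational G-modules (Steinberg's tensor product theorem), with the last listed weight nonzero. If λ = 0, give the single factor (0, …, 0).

((2, 0, 1, 0, 2, 2, 1), (1, 1, 0, 2, 0, 2, 2), (0, 0, 2, 1, 1, 0, 1))

Converting to the ω-basis (c_i = row i of M dotted with v = (125, -10, -83, 39, -55, -177, 85)):
  c_1 = 6*125 + 12*-10 + 8*-83 + 1*39 + 0*-55 + 0*-177 + 0*85 = 5
  c_2 = -24*125 + -45*-10 + 2*-83 + 0*39 + 0*-55 + -12*-177 + 7*85 = 3
  c_3 = 50*125 + 90*-10 + -24*-83 + 0*39 + -1*-55 + 34*-177 + -16*85 = 19
  c_4 = -1*125 + 0*-10 + 10*-83 + 0*39 + 0*-55 + -5*-177 + 1*85 = 15
  c_5 = 0*125 + 0*-10 + 2*-83 + 0*39 + 0*-55 + -1*-177 + 0*85 = 11
  c_6 = 1*125 + 1*-10 + -4*-83 + 0*39 + 0*-55 + 2*-177 + -1*85 = 8
  c_7 = 21*125 + 42*-10 + 21*-83 + 2*39 + 0*-55 + 2*-177 + -2*85 = 16
p = 3; digits c_i = Σ_j d_{ij}·3^j, 0 ≤ d_{ij} < 3:
  c_1 = 5 = 2·3^0 + 1·3^1
  c_2 = 3 = 0·3^0 + 1·3^1
  c_3 = 19 = 1·3^0 + 0·3^1 + 2·3^2
  c_4 = 15 = 0·3^0 + 2·3^1 + 1·3^2
  c_5 = 11 = 2·3^0 + 0·3^1 + 1·3^2
  c_6 = 8 = 2·3^0 + 2·3^1
  c_7 = 16 = 1·3^0 + 2·3^1 + 1·3^2
λ_0 = (2, 0, 1, 0, 2, 2, 1)
λ_1 = (1, 1, 0, 2, 0, 2, 2)
λ_2 = (0, 0, 2, 1, 1, 0, 1)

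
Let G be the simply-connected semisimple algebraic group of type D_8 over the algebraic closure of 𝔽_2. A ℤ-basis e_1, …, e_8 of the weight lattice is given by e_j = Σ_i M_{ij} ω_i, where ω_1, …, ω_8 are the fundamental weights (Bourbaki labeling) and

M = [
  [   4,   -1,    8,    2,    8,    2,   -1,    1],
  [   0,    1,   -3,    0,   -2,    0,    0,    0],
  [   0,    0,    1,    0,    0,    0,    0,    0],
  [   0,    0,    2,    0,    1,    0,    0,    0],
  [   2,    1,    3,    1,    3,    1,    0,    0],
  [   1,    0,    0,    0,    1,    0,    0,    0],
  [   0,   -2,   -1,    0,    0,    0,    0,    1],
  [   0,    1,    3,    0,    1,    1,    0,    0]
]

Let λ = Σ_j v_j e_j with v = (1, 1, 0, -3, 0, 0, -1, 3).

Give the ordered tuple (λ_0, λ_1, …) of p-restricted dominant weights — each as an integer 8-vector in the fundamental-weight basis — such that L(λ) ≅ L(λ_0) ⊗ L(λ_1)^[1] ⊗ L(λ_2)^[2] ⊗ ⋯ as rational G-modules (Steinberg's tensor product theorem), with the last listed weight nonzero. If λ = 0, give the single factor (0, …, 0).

Change of basis e → ω: c = M·v where v = (1, 1, 0, -3, 0, 0, -1, 3):
  c_1 = 4*1 + -1*1 + 8*0 + 2*-3 + 8*0 + 2*0 + -1*-1 + 1*3 = 1
  c_2 = 0*1 + 1*1 + -3*0 + 0*-3 + -2*0 + 0*0 + 0*-1 + 0*3 = 1
  c_3 = 0*1 + 0*1 + 1*0 + 0*-3 + 0*0 + 0*0 + 0*-1 + 0*3 = 0
  c_4 = 0*1 + 0*1 + 2*0 + 0*-3 + 1*0 + 0*0 + 0*-1 + 0*3 = 0
  c_5 = 2*1 + 1*1 + 3*0 + 1*-3 + 3*0 + 1*0 + 0*-1 + 0*3 = 0
  c_6 = 1*1 + 0*1 + 0*0 + 0*-3 + 1*0 + 0*0 + 0*-1 + 0*3 = 1
  c_7 = 0*1 + -2*1 + -1*0 + 0*-3 + 0*0 + 0*0 + 0*-1 + 1*3 = 1
  c_8 = 0*1 + 1*1 + 3*0 + 0*-3 + 1*0 + 1*0 + 0*-1 + 0*3 = 1
Base-2 expansion of each c_i:
  c_1 = 1 = 1·2^0
  c_2 = 1 = 1·2^0
  c_3 = 0
  c_4 = 0
  c_5 = 0
  c_6 = 1 = 1·2^0
  c_7 = 1 = 1·2^0
  c_8 = 1 = 1·2^0
p-restricted factor λ_0 = (1, 1, 0, 0, 0, 1, 1, 1)

((1, 1, 0, 0, 0, 1, 1, 1),)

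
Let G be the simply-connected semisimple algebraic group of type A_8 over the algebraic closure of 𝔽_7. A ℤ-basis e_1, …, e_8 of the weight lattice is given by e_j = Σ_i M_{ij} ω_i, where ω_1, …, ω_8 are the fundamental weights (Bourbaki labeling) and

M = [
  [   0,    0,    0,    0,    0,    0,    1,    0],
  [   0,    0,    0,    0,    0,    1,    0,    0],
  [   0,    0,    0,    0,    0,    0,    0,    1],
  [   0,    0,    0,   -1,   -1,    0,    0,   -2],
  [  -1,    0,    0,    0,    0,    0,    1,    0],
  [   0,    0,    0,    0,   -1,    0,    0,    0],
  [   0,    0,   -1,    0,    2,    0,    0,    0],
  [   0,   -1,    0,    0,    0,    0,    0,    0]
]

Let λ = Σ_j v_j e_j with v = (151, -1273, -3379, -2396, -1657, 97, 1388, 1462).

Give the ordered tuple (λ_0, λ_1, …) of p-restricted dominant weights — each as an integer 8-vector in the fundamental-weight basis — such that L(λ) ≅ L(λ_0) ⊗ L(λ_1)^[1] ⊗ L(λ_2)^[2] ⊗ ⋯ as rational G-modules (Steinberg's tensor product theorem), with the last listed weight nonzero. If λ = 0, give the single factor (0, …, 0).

Converting to the ω-basis (c_i = row i of M dotted with v = (151, -1273, -3379, -2396, -1657, 97, 1388, 1462)):
  c_1 = 0*151 + 0*-1273 + 0*-3379 + 0*-2396 + 0*-1657 + 0*97 + 1*1388 + 0*1462 = 1388
  c_2 = 0*151 + 0*-1273 + 0*-3379 + 0*-2396 + 0*-1657 + 1*97 + 0*1388 + 0*1462 = 97
  c_3 = 0*151 + 0*-1273 + 0*-3379 + 0*-2396 + 0*-1657 + 0*97 + 0*1388 + 1*1462 = 1462
  c_4 = 0*151 + 0*-1273 + 0*-3379 + -1*-2396 + -1*-1657 + 0*97 + 0*1388 + -2*1462 = 1129
  c_5 = -1*151 + 0*-1273 + 0*-3379 + 0*-2396 + 0*-1657 + 0*97 + 1*1388 + 0*1462 = 1237
  c_6 = 0*151 + 0*-1273 + 0*-3379 + 0*-2396 + -1*-1657 + 0*97 + 0*1388 + 0*1462 = 1657
  c_7 = 0*151 + 0*-1273 + -1*-3379 + 0*-2396 + 2*-1657 + 0*97 + 0*1388 + 0*1462 = 65
  c_8 = 0*151 + -1*-1273 + 0*-3379 + 0*-2396 + 0*-1657 + 0*97 + 0*1388 + 0*1462 = 1273
Expand coordinatewise in base 7:
  c_1 = 1388 = 2·7^0 + 2·7^1 + 0·7^2 + 4·7^3
  c_2 = 97 = 6·7^0 + 6·7^1 + 1·7^2
  c_3 = 1462 = 6·7^0 + 5·7^1 + 1·7^2 + 4·7^3
  c_4 = 1129 = 2·7^0 + 0·7^1 + 2·7^2 + 3·7^3
  c_5 = 1237 = 5·7^0 + 1·7^1 + 4·7^2 + 3·7^3
  c_6 = 1657 = 5·7^0 + 5·7^1 + 5·7^2 + 4·7^3
  c_7 = 65 = 2·7^0 + 2·7^1 + 1·7^2
  c_8 = 1273 = 6·7^0 + 6·7^1 + 4·7^2 + 3·7^3
p-restricted factor λ_0 = (2, 6, 6, 2, 5, 5, 2, 6)
p-restricted factor λ_1 = (2, 6, 5, 0, 1, 5, 2, 6)
p-restricted factor λ_2 = (0, 1, 1, 2, 4, 5, 1, 4)
p-restricted factor λ_3 = (4, 0, 4, 3, 3, 4, 0, 3)

((2, 6, 6, 2, 5, 5, 2, 6), (2, 6, 5, 0, 1, 5, 2, 6), (0, 1, 1, 2, 4, 5, 1, 4), (4, 0, 4, 3, 3, 4, 0, 3))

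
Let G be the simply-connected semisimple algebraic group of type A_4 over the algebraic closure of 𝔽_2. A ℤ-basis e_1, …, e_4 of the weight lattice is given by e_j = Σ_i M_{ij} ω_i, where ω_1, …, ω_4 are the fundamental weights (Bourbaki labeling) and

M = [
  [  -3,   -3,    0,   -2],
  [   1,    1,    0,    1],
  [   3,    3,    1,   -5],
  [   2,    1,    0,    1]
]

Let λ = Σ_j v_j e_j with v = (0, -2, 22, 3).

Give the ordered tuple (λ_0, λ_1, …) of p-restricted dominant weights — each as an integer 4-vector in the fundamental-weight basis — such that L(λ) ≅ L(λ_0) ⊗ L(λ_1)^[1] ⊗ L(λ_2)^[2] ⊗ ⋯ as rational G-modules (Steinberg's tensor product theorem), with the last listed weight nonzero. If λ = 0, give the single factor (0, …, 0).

In the fundamental-weight basis, λ has coordinates c = M·v (v = (0, -2, 22, 3)):
  c_1 = (-3)·(0) + (-3)·(-2) + 0·22 + (-2)·(3) = 0
  c_2 = 1·0 + (1)·(-2) + 0·22 + 1·3 = 1
  c_3 = 3·0 + (3)·(-2) + 1·22 + (-5)·(3) = 1
  c_4 = 2·0 + (1)·(-2) + 0·22 + 1·3 = 1
Expand coordinatewise in base 2:
  c_1 = 0
  c_2 = 1 = 1·2^0
  c_3 = 1 = 1·2^0
  c_4 = 1 = 1·2^0
λ_0 = (0, 1, 1, 1)

((0, 1, 1, 1),)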